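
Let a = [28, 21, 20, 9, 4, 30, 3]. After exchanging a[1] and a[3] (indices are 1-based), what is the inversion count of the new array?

There are 13 inversions.

Positions 1 and 3 hold 28 and 20; after swapping, the array is [20, 21, 28, 9, 4, 30, 3].
Count, for each position, how many later elements it exceeds:
20 → 9, 4, 3 → 3
21 → 9, 4, 3 → 3
28 → 9, 4, 3 → 3
9 → 4, 3 → 2
4 → 3 → 1
30 → 3 → 1
3 → none → 0
Sum: 3 + 3 + 3 + 2 + 1 + 1 + 0 = 13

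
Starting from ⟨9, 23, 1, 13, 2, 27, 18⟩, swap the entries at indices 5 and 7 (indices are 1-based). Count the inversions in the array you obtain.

Positions 5 and 7 hold 2 and 18; after swapping, the array is [9, 23, 1, 13, 18, 27, 2].
For each element, count later entries that are smaller:
9: 2
23: 4
1: 0
13: 1
18: 1
27: 1
2: 0
Sum: 2 + 4 + 0 + 1 + 1 + 1 + 0 = 9

9 inversions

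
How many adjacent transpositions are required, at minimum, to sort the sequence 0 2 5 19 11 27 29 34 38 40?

The minimum number of adjacent swaps to sort an array equals its inversion count, since every such swap removes exactly one inversion.
Count inversions — for each element, later elements that are smaller:
0: none → 0
2: none → 0
5: none → 0
19: 11 → 1
11: none → 0
27: none → 0
29: none → 0
34: none → 0
38: none → 0
40: none → 0
Total inversions: 0 + 0 + 0 + 1 + 0 + 0 + 0 + 0 + 0 + 0 = 1

1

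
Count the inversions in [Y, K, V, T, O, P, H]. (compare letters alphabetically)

Count, for each position, how many later elements it exceeds:
Y: 6
K: 1
V: 4
T: 3
O: 1
P: 1
H: 0
Sum: 6 + 1 + 4 + 3 + 1 + 1 + 0 = 16

16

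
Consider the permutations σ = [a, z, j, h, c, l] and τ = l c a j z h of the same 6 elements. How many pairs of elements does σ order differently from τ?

10

Assign each item its position (1..6) in the first ordering, then rewrite the second ordering as that position sequence:
positions: a→1, z→2, j→3, h→4, c→5, l→6
second ordering as positions: [6, 5, 1, 3, 2, 4]
Discordant pairs = inversions in this position sequence.
6: 5, 1, 3, 2, 4 → 5
5: 1, 3, 2, 4 → 4
1: 0
3: 2 → 1
2: 0
4: 0
Total: 5 + 4 + 0 + 1 + 0 + 0 = 10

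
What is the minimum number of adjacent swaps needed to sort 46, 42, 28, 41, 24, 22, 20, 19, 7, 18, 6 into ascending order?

The minimum number of adjacent swaps to sort an array equals its inversion count, since every such swap removes exactly one inversion.
Count inversions — for each element, later elements that are smaller:
46: 42, 28, 41, 24, 22, 20, 19, 7, 18, 6 → 10
42: 28, 41, 24, 22, 20, 19, 7, 18, 6 → 9
28: 24, 22, 20, 19, 7, 18, 6 → 7
41: 24, 22, 20, 19, 7, 18, 6 → 7
24: 22, 20, 19, 7, 18, 6 → 6
22: 20, 19, 7, 18, 6 → 5
20: 19, 7, 18, 6 → 4
19: 7, 18, 6 → 3
7: 6 → 1
18: 6 → 1
6: none → 0
Total inversions: 10 + 9 + 7 + 7 + 6 + 5 + 4 + 3 + 1 + 1 + 0 = 53

53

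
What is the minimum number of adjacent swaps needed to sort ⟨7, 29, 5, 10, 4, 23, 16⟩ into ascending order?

10

The minimum number of adjacent swaps to sort an array equals its inversion count, since every such swap removes exactly one inversion.
Count inversions — for each element, later elements that are smaller:
7: 5, 4 → 2
29: 5, 10, 4, 23, 16 → 5
5: 4 → 1
10: 4 → 1
4: none → 0
23: 16 → 1
16: none → 0
Total inversions: 2 + 5 + 1 + 1 + 0 + 1 + 0 = 10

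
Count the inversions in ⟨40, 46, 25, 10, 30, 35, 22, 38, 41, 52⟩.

17

Element-by-element contributions:
40 → 25, 10, 30, 35, 22, 38 → 6
46 → 25, 10, 30, 35, 22, 38, 41 → 7
25 → 10, 22 → 2
10 → none → 0
30 → 22 → 1
35 → 22 → 1
22 → none → 0
38 → none → 0
41 → none → 0
52 → none → 0
Sum: 6 + 7 + 2 + 0 + 1 + 1 + 0 + 0 + 0 + 0 = 17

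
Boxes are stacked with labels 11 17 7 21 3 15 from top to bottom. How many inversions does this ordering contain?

8 inversions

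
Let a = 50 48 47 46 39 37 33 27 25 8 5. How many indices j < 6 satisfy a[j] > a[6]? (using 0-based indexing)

The element at index 6 is 33.
Elements before it: 50, 48, 47, 46, 39, 37
Those larger than 33: 50, 48, 47, 46, 39, 37

6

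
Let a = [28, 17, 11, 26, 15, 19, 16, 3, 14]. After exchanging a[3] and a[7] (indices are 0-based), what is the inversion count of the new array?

Positions 3 and 7 hold 26 and 3; after swapping, the array is [28, 17, 11, 3, 15, 19, 16, 26, 14].
Element-by-element contributions:
28: 8
17: 5
11: 1
3: 0
15: 1
19: 2
16: 1
26: 1
14: 0
Sum: 8 + 5 + 1 + 0 + 1 + 2 + 1 + 1 + 0 = 19

19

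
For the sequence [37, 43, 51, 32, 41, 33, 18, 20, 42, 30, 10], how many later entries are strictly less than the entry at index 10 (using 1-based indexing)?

1

The element at index 10 is 30.
Elements after it: 10
Those smaller than 30: 10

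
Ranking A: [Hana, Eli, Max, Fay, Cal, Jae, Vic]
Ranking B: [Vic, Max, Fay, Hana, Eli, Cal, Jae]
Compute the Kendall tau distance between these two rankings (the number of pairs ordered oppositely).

Assign each item its position (1..7) in the first ordering, then rewrite the second ordering as that position sequence:
positions: Hana→1, Eli→2, Max→3, Fay→4, Cal→5, Jae→6, Vic→7
second ordering as positions: [7, 3, 4, 1, 2, 5, 6]
Discordant pairs = inversions in this position sequence.
7: 3, 4, 1, 2, 5, 6 → 6
3: 1, 2 → 2
4: 1, 2 → 2
1: 0
2: 0
5: 0
6: 0
Total: 6 + 2 + 2 + 0 + 0 + 0 + 0 = 10

10 discordant pairs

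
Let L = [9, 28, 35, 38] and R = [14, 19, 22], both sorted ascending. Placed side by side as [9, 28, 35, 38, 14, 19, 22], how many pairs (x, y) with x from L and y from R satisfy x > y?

9

Take each right-half value and tally the left-half values above it:
r = 14: 28, 35, 38 → 3
r = 19: 28, 35, 38 → 3
r = 22: 28, 35, 38 → 3
Cross-inversions: 3 + 3 + 3 = 9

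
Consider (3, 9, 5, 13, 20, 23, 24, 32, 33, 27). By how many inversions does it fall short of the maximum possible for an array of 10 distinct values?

Maximum inversions for 10 distinct elements is C(10, 2) = 10·9/2 = 45.
Current inversions — for each element, count later smaller elements:
3: 0
9: 1
5: 0
13: 0
20: 0
23: 0
24: 0
32: 1
33: 1
27: 0
Current total: 0 + 1 + 0 + 0 + 0 + 0 + 0 + 1 + 1 + 0 = 3
Shortfall: 45 − 3 = 42

42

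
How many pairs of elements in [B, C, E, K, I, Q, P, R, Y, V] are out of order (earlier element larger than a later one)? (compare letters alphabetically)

Count, for each position, how many later elements it exceeds:
B: 0
C: 0
E: 0
K: 1
I: 0
Q: 1
P: 0
R: 0
Y: 1
V: 0
Sum: 0 + 0 + 0 + 1 + 0 + 1 + 0 + 0 + 1 + 0 = 3

There are 3 out-of-order pairs.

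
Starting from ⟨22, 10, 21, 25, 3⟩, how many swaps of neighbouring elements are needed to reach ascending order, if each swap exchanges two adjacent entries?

6 swaps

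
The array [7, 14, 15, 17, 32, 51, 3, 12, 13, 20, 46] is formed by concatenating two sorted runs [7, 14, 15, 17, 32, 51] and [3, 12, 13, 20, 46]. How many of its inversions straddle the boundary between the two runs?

Take each right-half value and tally the left-half values above it:
r = 3: 7, 14, 15, 17, 32, 51 → 6
r = 12: 14, 15, 17, 32, 51 → 5
r = 13: 14, 15, 17, 32, 51 → 5
r = 20: 32, 51 → 2
r = 46: 51 → 1
Cross-inversions: 6 + 5 + 5 + 2 + 1 = 19

There are 19 cross-inversions.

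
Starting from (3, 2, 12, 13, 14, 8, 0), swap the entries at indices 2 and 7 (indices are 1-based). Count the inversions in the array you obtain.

Positions 2 and 7 hold 2 and 0; after swapping, the array is [3, 0, 12, 13, 14, 8, 2].
Count, for each position, how many later elements it exceeds:
3 → 0, 2 → 2
0 → none → 0
12 → 8, 2 → 2
13 → 8, 2 → 2
14 → 8, 2 → 2
8 → 2 → 1
2 → none → 0
Sum: 2 + 0 + 2 + 2 + 2 + 1 + 0 = 9

9 inversions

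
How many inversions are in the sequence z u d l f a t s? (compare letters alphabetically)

Sweep left to right; for each value list the smaller values that follow it:
z: 7
u: 6
d: 1
l: 2
f: 1
a: 0
t: 1
s: 0
Sum: 7 + 6 + 1 + 2 + 1 + 0 + 1 + 0 = 18

18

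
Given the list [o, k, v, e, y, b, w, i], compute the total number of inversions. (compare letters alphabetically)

15

Element-by-element contributions:
o → k, e, b, i → 4
k → e, b, i → 3
v → e, b, i → 3
e → b → 1
y → b, w, i → 3
b → none → 0
w → i → 1
i → none → 0
Sum: 4 + 3 + 3 + 1 + 3 + 0 + 1 + 0 = 15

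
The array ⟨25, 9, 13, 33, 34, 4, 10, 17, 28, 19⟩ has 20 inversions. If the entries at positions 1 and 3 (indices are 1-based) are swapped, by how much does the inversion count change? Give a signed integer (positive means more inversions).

-1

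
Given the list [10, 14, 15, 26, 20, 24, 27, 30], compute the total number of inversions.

There are 2 out-of-order pairs.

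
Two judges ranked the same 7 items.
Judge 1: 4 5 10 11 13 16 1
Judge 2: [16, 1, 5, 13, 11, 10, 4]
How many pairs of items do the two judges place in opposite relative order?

Assign each item its position (1..7) in the first ordering, then rewrite the second ordering as that position sequence:
positions: 4→1, 5→2, 10→3, 11→4, 13→5, 16→6, 1→7
second ordering as positions: [6, 7, 2, 5, 4, 3, 1]
Discordant pairs = inversions in this position sequence.
6: 2, 5, 4, 3, 1 → 5
7: 2, 5, 4, 3, 1 → 5
2: 1 → 1
5: 4, 3, 1 → 3
4: 3, 1 → 2
3: 1 → 1
1: 0
Total: 5 + 5 + 1 + 3 + 2 + 1 + 0 = 17

Discordant pairs: 17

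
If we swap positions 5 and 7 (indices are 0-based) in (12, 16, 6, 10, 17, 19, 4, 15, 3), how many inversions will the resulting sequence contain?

20

Positions 5 and 7 hold 19 and 15; after swapping, the array is [12, 16, 6, 10, 17, 15, 4, 19, 3].
Sweep left to right; for each value list the smaller values that follow it:
12: 4
16: 5
6: 2
10: 2
17: 3
15: 2
4: 1
19: 1
3: 0
Sum: 4 + 5 + 2 + 2 + 3 + 2 + 1 + 1 + 0 = 20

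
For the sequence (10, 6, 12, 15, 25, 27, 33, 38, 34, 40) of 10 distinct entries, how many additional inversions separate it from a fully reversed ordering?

Maximum inversions for 10 distinct elements is C(10, 2) = 10·9/2 = 45.
Current inversions — for each element, count later smaller elements:
10: 1
6: 0
12: 0
15: 0
25: 0
27: 0
33: 0
38: 1
34: 0
40: 0
Current total: 1 + 0 + 0 + 0 + 0 + 0 + 0 + 1 + 0 + 0 = 2
Shortfall: 45 − 2 = 43

43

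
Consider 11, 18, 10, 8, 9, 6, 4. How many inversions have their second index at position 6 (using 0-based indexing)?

The element at index 6 is 4.
Elements before it: 11, 18, 10, 8, 9, 6
Those larger than 4: 11, 18, 10, 8, 9, 6

6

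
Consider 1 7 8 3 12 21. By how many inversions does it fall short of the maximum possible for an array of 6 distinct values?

Maximum inversions for 6 distinct elements is C(6, 2) = 6·5/2 = 15.
Current inversions — for each element, count later smaller elements:
1: 0
7: 1
8: 1
3: 0
12: 0
21: 0
Current total: 0 + 1 + 1 + 0 + 0 + 0 = 2
Shortfall: 15 − 2 = 13

13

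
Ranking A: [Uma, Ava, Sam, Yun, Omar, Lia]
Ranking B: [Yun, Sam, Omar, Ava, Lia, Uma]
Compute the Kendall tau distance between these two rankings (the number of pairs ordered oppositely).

Assign each item its position (1..6) in the first ordering, then rewrite the second ordering as that position sequence:
positions: Uma→1, Ava→2, Sam→3, Yun→4, Omar→5, Lia→6
second ordering as positions: [4, 3, 5, 2, 6, 1]
Discordant pairs = inversions in this position sequence.
4: 3, 2, 1 → 3
3: 2, 1 → 2
5: 2, 1 → 2
2: 1 → 1
6: 1 → 1
1: 0
Total: 3 + 2 + 2 + 1 + 1 + 0 = 9

There are 9 discordant pairs.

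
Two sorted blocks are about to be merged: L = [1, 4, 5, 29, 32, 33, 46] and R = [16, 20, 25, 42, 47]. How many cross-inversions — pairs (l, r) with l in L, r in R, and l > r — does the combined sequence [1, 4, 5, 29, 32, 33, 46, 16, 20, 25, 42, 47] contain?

13

Count, for every r in R, how many entries of L exceed r:
r = 16: 29, 32, 33, 46 → 4
r = 20: 29, 32, 33, 46 → 4
r = 25: 29, 32, 33, 46 → 4
r = 42: 46 → 1
r = 47: none → 0
Cross-inversions: 4 + 4 + 4 + 1 + 0 = 13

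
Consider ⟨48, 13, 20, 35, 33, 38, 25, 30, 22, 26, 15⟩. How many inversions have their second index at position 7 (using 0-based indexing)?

4 such elements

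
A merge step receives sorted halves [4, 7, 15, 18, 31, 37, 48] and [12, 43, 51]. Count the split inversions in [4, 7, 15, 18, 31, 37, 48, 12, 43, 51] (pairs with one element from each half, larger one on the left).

Take each right-half value and tally the left-half values above it:
r = 12: 15, 18, 31, 37, 48 → 5
r = 43: 48 → 1
r = 51: none → 0
Cross-inversions: 5 + 1 + 0 = 6

6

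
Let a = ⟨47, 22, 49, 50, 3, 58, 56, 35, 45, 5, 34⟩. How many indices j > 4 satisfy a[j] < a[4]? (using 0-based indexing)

The element at index 4 is 3.
Elements after it: 58, 56, 35, 45, 5, 34
None of them are smaller than 3.

0 such elements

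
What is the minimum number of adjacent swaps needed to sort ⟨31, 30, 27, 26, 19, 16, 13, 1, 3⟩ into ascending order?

35

Minimum adjacent swaps = number of inversions (each swap of adjacent out-of-order elements removes one inversion and no swap can remove more).
Count inversions — for each element, later elements that are smaller:
31: 30, 27, 26, 19, 16, 13, 1, 3 → 8
30: 27, 26, 19, 16, 13, 1, 3 → 7
27: 26, 19, 16, 13, 1, 3 → 6
26: 19, 16, 13, 1, 3 → 5
19: 16, 13, 1, 3 → 4
16: 13, 1, 3 → 3
13: 1, 3 → 2
1: none → 0
3: none → 0
Total inversions: 8 + 7 + 6 + 5 + 4 + 3 + 2 + 0 + 0 = 35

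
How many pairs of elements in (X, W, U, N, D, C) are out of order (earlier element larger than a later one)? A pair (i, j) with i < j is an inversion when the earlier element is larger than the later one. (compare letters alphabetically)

There are 15 out-of-order pairs.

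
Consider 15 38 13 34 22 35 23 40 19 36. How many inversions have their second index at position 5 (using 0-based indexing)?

The element at index 5 is 35.
Elements before it: 15, 38, 13, 34, 22
Those larger than 35: 38

1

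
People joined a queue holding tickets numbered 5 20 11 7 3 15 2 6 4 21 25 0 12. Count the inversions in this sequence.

39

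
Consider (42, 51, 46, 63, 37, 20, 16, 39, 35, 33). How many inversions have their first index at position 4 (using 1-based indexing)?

6 such elements

The element at index 4 is 63.
Elements after it: 37, 20, 16, 39, 35, 33
Those smaller than 63: 37, 20, 16, 39, 35, 33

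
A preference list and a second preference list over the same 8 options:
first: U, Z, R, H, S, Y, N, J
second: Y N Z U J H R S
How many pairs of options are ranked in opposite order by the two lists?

15

Assign each item its position (1..8) in the first ordering, then rewrite the second ordering as that position sequence:
positions: U→1, Z→2, R→3, H→4, S→5, Y→6, N→7, J→8
second ordering as positions: [6, 7, 2, 1, 8, 4, 3, 5]
Discordant pairs = inversions in this position sequence.
6: 2, 1, 4, 3, 5 → 5
7: 2, 1, 4, 3, 5 → 5
2: 1 → 1
1: 0
8: 4, 3, 5 → 3
4: 3 → 1
3: 0
5: 0
Total: 5 + 5 + 1 + 0 + 3 + 1 + 0 + 0 = 15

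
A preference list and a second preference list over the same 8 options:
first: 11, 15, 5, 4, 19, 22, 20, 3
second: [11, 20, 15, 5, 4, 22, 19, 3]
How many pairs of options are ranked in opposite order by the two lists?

6

Assign each item its position (1..8) in the first ordering, then rewrite the second ordering as that position sequence:
positions: 11→1, 15→2, 5→3, 4→4, 19→5, 22→6, 20→7, 3→8
second ordering as positions: [1, 7, 2, 3, 4, 6, 5, 8]
Discordant pairs = inversions in this position sequence.
1: 0
7: 2, 3, 4, 6, 5 → 5
2: 0
3: 0
4: 0
6: 5 → 1
5: 0
8: 0
Total: 0 + 5 + 0 + 0 + 0 + 1 + 0 + 0 = 6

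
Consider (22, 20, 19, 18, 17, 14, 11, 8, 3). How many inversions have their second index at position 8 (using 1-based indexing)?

7

The element at index 8 is 8.
Elements before it: 22, 20, 19, 18, 17, 14, 11
Those larger than 8: 22, 20, 19, 18, 17, 14, 11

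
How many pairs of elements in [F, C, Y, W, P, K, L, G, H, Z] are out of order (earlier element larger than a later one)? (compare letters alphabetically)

20

Sweep left to right; for each value list the smaller values that follow it:
F: 1
C: 0
Y: 6
W: 5
P: 4
K: 2
L: 2
G: 0
H: 0
Z: 0
Sum: 1 + 0 + 6 + 5 + 4 + 2 + 2 + 0 + 0 + 0 = 20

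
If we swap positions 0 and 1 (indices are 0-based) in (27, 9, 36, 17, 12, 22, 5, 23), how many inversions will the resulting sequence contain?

Positions 0 and 1 hold 27 and 9; after swapping, the array is [9, 27, 36, 17, 12, 22, 5, 23].
Element-by-element contributions:
9 → 5 → 1
27 → 17, 12, 22, 5, 23 → 5
36 → 17, 12, 22, 5, 23 → 5
17 → 12, 5 → 2
12 → 5 → 1
22 → 5 → 1
5 → none → 0
23 → none → 0
Sum: 1 + 5 + 5 + 2 + 1 + 1 + 0 + 0 = 15

Inversions: 15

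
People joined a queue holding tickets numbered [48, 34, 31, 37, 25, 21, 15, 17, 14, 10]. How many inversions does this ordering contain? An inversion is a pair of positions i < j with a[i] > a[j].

42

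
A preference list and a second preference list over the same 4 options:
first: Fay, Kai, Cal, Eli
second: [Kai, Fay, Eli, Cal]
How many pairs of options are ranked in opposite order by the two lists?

2

Assign each item its position (1..4) in the first ordering, then rewrite the second ordering as that position sequence:
positions: Fay→1, Kai→2, Cal→3, Eli→4
second ordering as positions: [2, 1, 4, 3]
Discordant pairs = inversions in this position sequence.
2: 1 → 1
1: 0
4: 3 → 1
3: 0
Total: 1 + 0 + 1 + 0 = 2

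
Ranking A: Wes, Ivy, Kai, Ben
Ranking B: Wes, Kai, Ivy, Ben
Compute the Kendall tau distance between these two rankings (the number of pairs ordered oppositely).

There is 1 discordant pair.

Assign each item its position (1..4) in the first ordering, then rewrite the second ordering as that position sequence:
positions: Wes→1, Ivy→2, Kai→3, Ben→4
second ordering as positions: [1, 3, 2, 4]
Discordant pairs = inversions in this position sequence.
1: 0
3: 2 → 1
2: 0
4: 0
Total: 0 + 1 + 0 + 0 = 1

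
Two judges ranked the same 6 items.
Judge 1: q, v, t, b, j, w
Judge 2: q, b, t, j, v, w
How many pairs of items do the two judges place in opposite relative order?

Assign each item its position (1..6) in the first ordering, then rewrite the second ordering as that position sequence:
positions: q→1, v→2, t→3, b→4, j→5, w→6
second ordering as positions: [1, 4, 3, 5, 2, 6]
Discordant pairs = inversions in this position sequence.
1: 0
4: 3, 2 → 2
3: 2 → 1
5: 2 → 1
2: 0
6: 0
Total: 0 + 2 + 1 + 1 + 0 + 0 = 4

There are 4 discordant pairs.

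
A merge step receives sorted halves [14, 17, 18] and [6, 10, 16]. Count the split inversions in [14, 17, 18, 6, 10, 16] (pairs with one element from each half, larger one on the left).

8

For each element r of the right run, count left-run elements greater than r:
r = 6: 14, 17, 18 → 3
r = 10: 14, 17, 18 → 3
r = 16: 17, 18 → 2
Cross-inversions: 3 + 3 + 2 = 8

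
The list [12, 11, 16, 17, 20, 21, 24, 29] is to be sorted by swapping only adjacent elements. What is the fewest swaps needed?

1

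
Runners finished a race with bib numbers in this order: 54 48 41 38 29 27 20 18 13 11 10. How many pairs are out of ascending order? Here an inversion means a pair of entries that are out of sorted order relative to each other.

55 out-of-order pairs

Count, for each position, how many later elements it exceeds:
54 → 48, 41, 38, 29, 27, 20, 18, 13, 11, 10 → 10
48 → 41, 38, 29, 27, 20, 18, 13, 11, 10 → 9
41 → 38, 29, 27, 20, 18, 13, 11, 10 → 8
38 → 29, 27, 20, 18, 13, 11, 10 → 7
29 → 27, 20, 18, 13, 11, 10 → 6
27 → 20, 18, 13, 11, 10 → 5
20 → 18, 13, 11, 10 → 4
18 → 13, 11, 10 → 3
13 → 11, 10 → 2
11 → 10 → 1
10 → none → 0
Sum: 10 + 9 + 8 + 7 + 6 + 5 + 4 + 3 + 2 + 1 + 0 = 55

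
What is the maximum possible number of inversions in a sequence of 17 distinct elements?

A reversed (strictly descending) arrangement makes every pair an inversion, giving C(17, 2) inversions.
C(17, 2) = 17·16/2 = 136

136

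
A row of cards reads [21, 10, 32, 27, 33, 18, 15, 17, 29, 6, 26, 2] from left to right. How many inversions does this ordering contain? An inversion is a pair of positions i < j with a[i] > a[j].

Element-by-element contributions:
21 → 10, 18, 15, 17, 6, 2 → 6
10 → 6, 2 → 2
32 → 27, 18, 15, 17, 29, 6, 26, 2 → 8
27 → 18, 15, 17, 6, 26, 2 → 6
33 → 18, 15, 17, 29, 6, 26, 2 → 7
18 → 15, 17, 6, 2 → 4
15 → 6, 2 → 2
17 → 6, 2 → 2
29 → 6, 26, 2 → 3
6 → 2 → 1
26 → 2 → 1
2 → none → 0
Sum: 6 + 2 + 8 + 6 + 7 + 4 + 2 + 2 + 3 + 1 + 1 + 0 = 42

42 inversions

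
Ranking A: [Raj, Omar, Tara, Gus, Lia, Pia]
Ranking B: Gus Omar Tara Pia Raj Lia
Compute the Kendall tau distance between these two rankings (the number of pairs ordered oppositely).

Assign each item its position (1..6) in the first ordering, then rewrite the second ordering as that position sequence:
positions: Raj→1, Omar→2, Tara→3, Gus→4, Lia→5, Pia→6
second ordering as positions: [4, 2, 3, 6, 1, 5]
Discordant pairs = inversions in this position sequence.
4: 2, 3, 1 → 3
2: 1 → 1
3: 1 → 1
6: 1, 5 → 2
1: 0
5: 0
Total: 3 + 1 + 1 + 2 + 0 + 0 = 7

7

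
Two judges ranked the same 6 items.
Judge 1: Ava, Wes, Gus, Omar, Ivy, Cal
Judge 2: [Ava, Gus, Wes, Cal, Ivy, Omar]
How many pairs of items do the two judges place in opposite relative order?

Assign each item its position (1..6) in the first ordering, then rewrite the second ordering as that position sequence:
positions: Ava→1, Wes→2, Gus→3, Omar→4, Ivy→5, Cal→6
second ordering as positions: [1, 3, 2, 6, 5, 4]
Discordant pairs = inversions in this position sequence.
1: 0
3: 2 → 1
2: 0
6: 5, 4 → 2
5: 4 → 1
4: 0
Total: 0 + 1 + 0 + 2 + 1 + 0 = 4

4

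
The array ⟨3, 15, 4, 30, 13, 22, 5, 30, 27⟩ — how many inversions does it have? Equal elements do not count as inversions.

10 out-of-order pairs

Element-by-element contributions:
3 → none → 0
15 → 4, 13, 5 → 3
4 → none → 0
30 → 13, 22, 5, 27 → 4
13 → 5 → 1
22 → 5 → 1
5 → none → 0
30 → 27 → 1
27 → none → 0
Sum: 0 + 3 + 0 + 4 + 1 + 1 + 0 + 1 + 0 = 10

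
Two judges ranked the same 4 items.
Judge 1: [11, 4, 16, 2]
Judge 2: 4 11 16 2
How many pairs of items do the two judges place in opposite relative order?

1 discordant pair

Assign each item its position (1..4) in the first ordering, then rewrite the second ordering as that position sequence:
positions: 11→1, 4→2, 16→3, 2→4
second ordering as positions: [2, 1, 3, 4]
Discordant pairs = inversions in this position sequence.
2: 1 → 1
1: 0
3: 0
4: 0
Total: 1 + 0 + 0 + 0 = 1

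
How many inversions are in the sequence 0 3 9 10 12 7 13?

3

Inversion pairs (indices are 1-based):
(3,6): 9 > 7
(4,6): 10 > 7
(5,6): 12 > 7
That's 3 pairs.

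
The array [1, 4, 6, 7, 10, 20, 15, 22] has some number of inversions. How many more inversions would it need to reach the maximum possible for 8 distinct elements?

27

Maximum inversions for 8 distinct elements is C(8, 2) = 8·7/2 = 28.
Current inversions — for each element, count later smaller elements:
1: 0
4: 0
6: 0
7: 0
10: 0
20: 1
15: 0
22: 0
Current total: 0 + 0 + 0 + 0 + 0 + 1 + 0 + 0 = 1
Shortfall: 28 − 1 = 27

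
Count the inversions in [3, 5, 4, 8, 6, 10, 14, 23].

Sweep left to right; for each value list the smaller values that follow it:
3: 0
5: 1
4: 0
8: 1
6: 0
10: 0
14: 0
23: 0
Sum: 0 + 1 + 0 + 1 + 0 + 0 + 0 + 0 = 2

2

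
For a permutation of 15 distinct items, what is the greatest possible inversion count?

105

The maximum occurs when the array is in strictly decreasing order: every one of the C(15, 2) pairs is inverted.
C(15, 2) = 15·14/2 = 105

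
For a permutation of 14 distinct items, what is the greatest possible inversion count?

91

The maximum occurs when the array is in strictly decreasing order: every one of the C(14, 2) pairs is inverted.
C(14, 2) = 14·13/2 = 91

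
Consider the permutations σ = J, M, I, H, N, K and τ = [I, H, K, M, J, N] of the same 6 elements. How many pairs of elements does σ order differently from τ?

8

Assign each item its position (1..6) in the first ordering, then rewrite the second ordering as that position sequence:
positions: J→1, M→2, I→3, H→4, N→5, K→6
second ordering as positions: [3, 4, 6, 2, 1, 5]
Discordant pairs = inversions in this position sequence.
3: 2, 1 → 2
4: 2, 1 → 2
6: 2, 1, 5 → 3
2: 1 → 1
1: 0
5: 0
Total: 2 + 2 + 3 + 1 + 0 + 0 = 8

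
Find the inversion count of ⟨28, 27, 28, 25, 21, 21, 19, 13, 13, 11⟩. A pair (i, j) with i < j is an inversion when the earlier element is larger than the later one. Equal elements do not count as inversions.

There are 41 out-of-order pairs.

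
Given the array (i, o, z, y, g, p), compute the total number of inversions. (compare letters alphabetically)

7

Listing every pair i<j with a[i]>a[j] (using 0-based positions):
(0,4): i > g
(1,4): o > g
(2,3): z > y
(2,4): z > g
(2,5): z > p
(3,4): y > g
(3,5): y > p
That's 7 pairs.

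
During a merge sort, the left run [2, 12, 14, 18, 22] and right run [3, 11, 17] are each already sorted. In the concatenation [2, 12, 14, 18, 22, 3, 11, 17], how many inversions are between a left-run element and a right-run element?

10 split inversions

Take each right-half value and tally the left-half values above it:
r = 3: 12, 14, 18, 22 → 4
r = 11: 12, 14, 18, 22 → 4
r = 17: 18, 22 → 2
Cross-inversions: 4 + 4 + 2 = 10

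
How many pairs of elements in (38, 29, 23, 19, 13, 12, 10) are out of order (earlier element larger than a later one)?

Sweep left to right; for each value list the smaller values that follow it:
38 → 29, 23, 19, 13, 12, 10 → 6
29 → 23, 19, 13, 12, 10 → 5
23 → 19, 13, 12, 10 → 4
19 → 13, 12, 10 → 3
13 → 12, 10 → 2
12 → 10 → 1
10 → none → 0
Sum: 6 + 5 + 4 + 3 + 2 + 1 + 0 = 21

21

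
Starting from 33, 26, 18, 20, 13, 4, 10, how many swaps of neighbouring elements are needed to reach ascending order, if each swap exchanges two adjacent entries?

The minimum number of adjacent swaps to sort an array equals its inversion count, since every such swap removes exactly one inversion.
Count inversions — for each element, later elements that are smaller:
33: 26, 18, 20, 13, 4, 10 → 6
26: 18, 20, 13, 4, 10 → 5
18: 13, 4, 10 → 3
20: 13, 4, 10 → 3
13: 4, 10 → 2
4: none → 0
10: none → 0
Total inversions: 6 + 5 + 3 + 3 + 2 + 0 + 0 = 19

There are 19 swaps.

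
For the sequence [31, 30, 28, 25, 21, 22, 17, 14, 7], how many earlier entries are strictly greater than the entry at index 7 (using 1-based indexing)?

6

The element at index 7 is 17.
Elements before it: 31, 30, 28, 25, 21, 22
Those larger than 17: 31, 30, 28, 25, 21, 22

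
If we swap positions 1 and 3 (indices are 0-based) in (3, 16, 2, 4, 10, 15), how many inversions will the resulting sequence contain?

Positions 1 and 3 hold 16 and 4; after swapping, the array is [3, 4, 2, 16, 10, 15].
Sweep left to right; for each value list the smaller values that follow it:
3 → 2 → 1
4 → 2 → 1
2 → none → 0
16 → 10, 15 → 2
10 → none → 0
15 → none → 0
Sum: 1 + 1 + 0 + 2 + 0 + 0 = 4

4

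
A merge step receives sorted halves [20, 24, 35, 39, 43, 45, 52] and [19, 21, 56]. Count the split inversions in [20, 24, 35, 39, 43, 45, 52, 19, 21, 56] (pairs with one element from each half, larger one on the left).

13 split inversions

Count, for every r in R, how many entries of L exceed r:
r = 19: 20, 24, 35, 39, 43, 45, 52 → 7
r = 21: 24, 35, 39, 43, 45, 52 → 6
r = 56: none → 0
Cross-inversions: 7 + 6 + 0 = 13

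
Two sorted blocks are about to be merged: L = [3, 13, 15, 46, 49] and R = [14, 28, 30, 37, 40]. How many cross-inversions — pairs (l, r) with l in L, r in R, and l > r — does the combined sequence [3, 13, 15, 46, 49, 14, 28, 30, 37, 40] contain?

11

For each element r of the right run, count left-run elements greater than r:
r = 14: 15, 46, 49 → 3
r = 28: 46, 49 → 2
r = 30: 46, 49 → 2
r = 37: 46, 49 → 2
r = 40: 46, 49 → 2
Cross-inversions: 3 + 2 + 2 + 2 + 2 = 11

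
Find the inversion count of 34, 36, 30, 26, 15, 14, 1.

For each element, count later entries that are smaller:
34 → 30, 26, 15, 14, 1 → 5
36 → 30, 26, 15, 14, 1 → 5
30 → 26, 15, 14, 1 → 4
26 → 15, 14, 1 → 3
15 → 14, 1 → 2
14 → 1 → 1
1 → none → 0
Sum: 5 + 5 + 4 + 3 + 2 + 1 + 0 = 20

There are 20 out-of-order pairs.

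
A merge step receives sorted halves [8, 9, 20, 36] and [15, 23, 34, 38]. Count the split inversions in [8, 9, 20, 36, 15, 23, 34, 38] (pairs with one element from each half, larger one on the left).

4

For each element r of the right run, count left-run elements greater than r:
r = 15: 20, 36 → 2
r = 23: 36 → 1
r = 34: 36 → 1
r = 38: none → 0
Cross-inversions: 2 + 1 + 1 + 0 = 4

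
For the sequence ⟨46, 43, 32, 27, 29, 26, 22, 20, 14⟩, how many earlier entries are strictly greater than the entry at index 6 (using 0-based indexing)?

The element at index 6 is 22.
Elements before it: 46, 43, 32, 27, 29, 26
Those larger than 22: 46, 43, 32, 27, 29, 26

6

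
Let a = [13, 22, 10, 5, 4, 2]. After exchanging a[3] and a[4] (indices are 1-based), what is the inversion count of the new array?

Positions 3 and 4 hold 10 and 5; after swapping, the array is [13, 22, 5, 10, 4, 2].
Element-by-element contributions:
13 → 5, 10, 4, 2 → 4
22 → 5, 10, 4, 2 → 4
5 → 4, 2 → 2
10 → 4, 2 → 2
4 → 2 → 1
2 → none → 0
Sum: 4 + 4 + 2 + 2 + 1 + 0 = 13

13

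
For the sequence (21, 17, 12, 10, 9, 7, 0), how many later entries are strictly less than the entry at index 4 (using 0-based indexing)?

The element at index 4 is 9.
Elements after it: 7, 0
Those smaller than 9: 7, 0

2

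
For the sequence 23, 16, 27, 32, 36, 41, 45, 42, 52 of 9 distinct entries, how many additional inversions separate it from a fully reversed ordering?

Maximum inversions for 9 distinct elements is C(9, 2) = 9·8/2 = 36.
Current inversions — for each element, count later smaller elements:
23: 1
16: 0
27: 0
32: 0
36: 0
41: 0
45: 1
42: 0
52: 0
Current total: 1 + 0 + 0 + 0 + 0 + 0 + 1 + 0 + 0 = 2
Shortfall: 36 − 2 = 34

34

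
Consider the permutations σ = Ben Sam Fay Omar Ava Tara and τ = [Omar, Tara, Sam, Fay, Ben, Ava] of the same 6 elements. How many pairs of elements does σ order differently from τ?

Discordant pairs: 9

Assign each item its position (1..6) in the first ordering, then rewrite the second ordering as that position sequence:
positions: Ben→1, Sam→2, Fay→3, Omar→4, Ava→5, Tara→6
second ordering as positions: [4, 6, 2, 3, 1, 5]
Discordant pairs = inversions in this position sequence.
4: 2, 3, 1 → 3
6: 2, 3, 1, 5 → 4
2: 1 → 1
3: 1 → 1
1: 0
5: 0
Total: 3 + 4 + 1 + 1 + 0 + 0 = 9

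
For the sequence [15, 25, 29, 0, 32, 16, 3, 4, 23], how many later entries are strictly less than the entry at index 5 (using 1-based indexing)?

4

The element at index 5 is 32.
Elements after it: 16, 3, 4, 23
Those smaller than 32: 16, 3, 4, 23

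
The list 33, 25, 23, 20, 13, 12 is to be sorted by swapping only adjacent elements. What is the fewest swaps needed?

The minimum number of adjacent swaps to sort an array equals its inversion count, since every such swap removes exactly one inversion.
Count inversions — for each element, later elements that are smaller:
33: 25, 23, 20, 13, 12 → 5
25: 23, 20, 13, 12 → 4
23: 20, 13, 12 → 3
20: 13, 12 → 2
13: 12 → 1
12: none → 0
Total inversions: 5 + 4 + 3 + 2 + 1 + 0 = 15

There are 15 swaps.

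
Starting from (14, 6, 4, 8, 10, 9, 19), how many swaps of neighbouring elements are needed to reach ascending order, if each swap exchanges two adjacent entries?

Each adjacent swap fixes exactly one inversion, so the minimum swap count equals the number of inversions.
Count inversions — for each element, later elements that are smaller:
14: 6, 4, 8, 10, 9 → 5
6: 4 → 1
4: none → 0
8: none → 0
10: 9 → 1
9: none → 0
19: none → 0
Total inversions: 5 + 1 + 0 + 0 + 1 + 0 + 0 = 7

There are 7 adjacent swaps.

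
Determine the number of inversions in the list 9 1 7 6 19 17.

Out-of-order index pairs (1-indexed):
(1,2): 9 > 1
(1,3): 9 > 7
(1,4): 9 > 6
(3,4): 7 > 6
(5,6): 19 > 17
That's 5 pairs.

5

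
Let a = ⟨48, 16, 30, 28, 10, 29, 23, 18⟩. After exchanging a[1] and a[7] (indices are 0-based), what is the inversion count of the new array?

20

Positions 1 and 7 hold 16 and 18; after swapping, the array is [48, 18, 30, 28, 10, 29, 23, 16].
Sweep left to right; for each value list the smaller values that follow it:
48 → 18, 30, 28, 10, 29, 23, 16 → 7
18 → 10, 16 → 2
30 → 28, 10, 29, 23, 16 → 5
28 → 10, 23, 16 → 3
10 → none → 0
29 → 23, 16 → 2
23 → 16 → 1
16 → none → 0
Sum: 7 + 2 + 5 + 3 + 0 + 2 + 1 + 0 = 20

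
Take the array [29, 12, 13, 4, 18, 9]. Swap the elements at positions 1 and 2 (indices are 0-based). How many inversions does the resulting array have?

Positions 1 and 2 hold 12 and 13; after swapping, the array is [29, 13, 12, 4, 18, 9].
Sweep left to right; for each value list the smaller values that follow it:
29: 5
13: 3
12: 2
4: 0
18: 1
9: 0
Sum: 5 + 3 + 2 + 0 + 1 + 0 = 11

Inversions: 11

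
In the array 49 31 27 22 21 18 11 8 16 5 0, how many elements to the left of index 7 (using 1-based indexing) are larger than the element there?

6 such elements

The element at index 7 is 11.
Elements before it: 49, 31, 27, 22, 21, 18
Those larger than 11: 49, 31, 27, 22, 21, 18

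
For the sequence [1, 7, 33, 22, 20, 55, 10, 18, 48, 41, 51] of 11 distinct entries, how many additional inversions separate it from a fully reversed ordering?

Maximum inversions for 11 distinct elements is C(11, 2) = 11·10/2 = 55.
Current inversions — for each element, count later smaller elements:
1: 0
7: 0
33: 4
22: 3
20: 2
55: 5
10: 0
18: 0
48: 1
41: 0
51: 0
Current total: 0 + 0 + 4 + 3 + 2 + 5 + 0 + 0 + 1 + 0 + 0 = 15
Shortfall: 55 − 15 = 40

40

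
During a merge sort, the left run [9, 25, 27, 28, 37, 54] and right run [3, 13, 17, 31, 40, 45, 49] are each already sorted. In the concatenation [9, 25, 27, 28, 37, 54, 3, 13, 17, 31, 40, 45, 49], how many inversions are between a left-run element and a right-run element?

21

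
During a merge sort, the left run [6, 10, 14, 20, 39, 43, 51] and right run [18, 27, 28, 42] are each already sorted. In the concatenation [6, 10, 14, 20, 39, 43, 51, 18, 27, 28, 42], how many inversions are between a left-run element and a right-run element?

12 cross-inversions

Count, for every r in R, how many entries of L exceed r:
r = 18: 20, 39, 43, 51 → 4
r = 27: 39, 43, 51 → 3
r = 28: 39, 43, 51 → 3
r = 42: 43, 51 → 2
Cross-inversions: 4 + 3 + 3 + 2 = 12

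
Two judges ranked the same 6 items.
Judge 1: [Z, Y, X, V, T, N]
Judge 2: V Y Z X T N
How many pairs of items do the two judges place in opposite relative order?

Assign each item its position (1..6) in the first ordering, then rewrite the second ordering as that position sequence:
positions: Z→1, Y→2, X→3, V→4, T→5, N→6
second ordering as positions: [4, 2, 1, 3, 5, 6]
Discordant pairs = inversions in this position sequence.
4: 2, 1, 3 → 3
2: 1 → 1
1: 0
3: 0
5: 0
6: 0
Total: 3 + 1 + 0 + 0 + 0 + 0 = 4

There are 4 discordant pairs.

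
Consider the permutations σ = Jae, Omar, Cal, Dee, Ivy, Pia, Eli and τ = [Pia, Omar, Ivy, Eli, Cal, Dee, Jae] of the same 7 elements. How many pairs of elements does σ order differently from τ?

14

Assign each item its position (1..7) in the first ordering, then rewrite the second ordering as that position sequence:
positions: Jae→1, Omar→2, Cal→3, Dee→4, Ivy→5, Pia→6, Eli→7
second ordering as positions: [6, 2, 5, 7, 3, 4, 1]
Discordant pairs = inversions in this position sequence.
6: 2, 5, 3, 4, 1 → 5
2: 1 → 1
5: 3, 4, 1 → 3
7: 3, 4, 1 → 3
3: 1 → 1
4: 1 → 1
1: 0
Total: 5 + 1 + 3 + 3 + 1 + 1 + 0 = 14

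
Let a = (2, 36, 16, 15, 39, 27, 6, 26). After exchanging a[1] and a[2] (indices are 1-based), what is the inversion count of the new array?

14 inversions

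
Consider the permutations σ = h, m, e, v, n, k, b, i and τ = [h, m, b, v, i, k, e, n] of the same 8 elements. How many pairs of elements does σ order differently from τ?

10 discordant pairs

Assign each item its position (1..8) in the first ordering, then rewrite the second ordering as that position sequence:
positions: h→1, m→2, e→3, v→4, n→5, k→6, b→7, i→8
second ordering as positions: [1, 2, 7, 4, 8, 6, 3, 5]
Discordant pairs = inversions in this position sequence.
1: 0
2: 0
7: 4, 6, 3, 5 → 4
4: 3 → 1
8: 6, 3, 5 → 3
6: 3, 5 → 2
3: 0
5: 0
Total: 0 + 0 + 4 + 1 + 3 + 2 + 0 + 0 = 10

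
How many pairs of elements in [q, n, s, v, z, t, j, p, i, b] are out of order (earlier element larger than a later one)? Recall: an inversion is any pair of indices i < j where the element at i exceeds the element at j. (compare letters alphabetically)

Element-by-element contributions:
q: 5
n: 3
s: 4
v: 5
z: 5
t: 4
j: 2
p: 2
i: 1
b: 0
Sum: 5 + 3 + 4 + 5 + 5 + 4 + 2 + 2 + 1 + 0 = 31

31 inversions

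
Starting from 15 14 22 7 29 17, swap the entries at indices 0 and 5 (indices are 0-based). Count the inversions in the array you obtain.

7

Positions 0 and 5 hold 15 and 17; after swapping, the array is [17, 14, 22, 7, 29, 15].
Count, for each position, how many later elements it exceeds:
17 → 14, 7, 15 → 3
14 → 7 → 1
22 → 7, 15 → 2
7 → none → 0
29 → 15 → 1
15 → none → 0
Sum: 3 + 1 + 2 + 0 + 1 + 0 = 7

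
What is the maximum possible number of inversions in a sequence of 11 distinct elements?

The maximum occurs when the array is in strictly decreasing order: every one of the C(11, 2) pairs is inverted.
C(11, 2) = 11·10/2 = 55

55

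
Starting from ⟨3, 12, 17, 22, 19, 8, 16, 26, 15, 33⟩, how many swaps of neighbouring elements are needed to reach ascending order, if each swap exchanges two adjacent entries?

Each adjacent swap fixes exactly one inversion, so the minimum swap count equals the number of inversions.
Count inversions — for each element, later elements that are smaller:
3: none → 0
12: 8 → 1
17: 8, 16, 15 → 3
22: 19, 8, 16, 15 → 4
19: 8, 16, 15 → 3
8: none → 0
16: 15 → 1
26: 15 → 1
15: none → 0
33: none → 0
Total inversions: 0 + 1 + 3 + 4 + 3 + 0 + 1 + 1 + 0 + 0 = 13

Swaps: 13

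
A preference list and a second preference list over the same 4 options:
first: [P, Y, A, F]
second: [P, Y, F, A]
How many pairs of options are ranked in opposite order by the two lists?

1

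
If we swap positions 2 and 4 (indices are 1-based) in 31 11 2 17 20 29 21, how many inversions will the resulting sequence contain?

9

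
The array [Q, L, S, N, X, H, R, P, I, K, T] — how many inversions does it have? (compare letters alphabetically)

Sweep left to right; for each value list the smaller values that follow it:
Q: 6
L: 3
S: 6
N: 3
X: 6
H: 0
R: 3
P: 2
I: 0
K: 0
T: 0
Sum: 6 + 3 + 6 + 3 + 6 + 0 + 3 + 2 + 0 + 0 + 0 = 29

29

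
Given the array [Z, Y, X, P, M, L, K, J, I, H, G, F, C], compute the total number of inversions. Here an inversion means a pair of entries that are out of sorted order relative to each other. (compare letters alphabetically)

78

Element-by-element contributions:
Z: 12
Y: 11
X: 10
P: 9
M: 8
L: 7
K: 6
J: 5
I: 4
H: 3
G: 2
F: 1
C: 0
Sum: 12 + 11 + 10 + 9 + 8 + 7 + 6 + 5 + 4 + 3 + 2 + 1 + 0 = 78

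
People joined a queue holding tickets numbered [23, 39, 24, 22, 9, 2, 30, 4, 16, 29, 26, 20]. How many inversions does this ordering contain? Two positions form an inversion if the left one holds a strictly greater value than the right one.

Sweep left to right; for each value list the smaller values that follow it:
23: 6
39: 10
24: 6
22: 5
9: 2
2: 0
30: 5
4: 0
16: 0
29: 2
26: 1
20: 0
Sum: 6 + 10 + 6 + 5 + 2 + 0 + 5 + 0 + 0 + 2 + 1 + 0 = 37

37 inversions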